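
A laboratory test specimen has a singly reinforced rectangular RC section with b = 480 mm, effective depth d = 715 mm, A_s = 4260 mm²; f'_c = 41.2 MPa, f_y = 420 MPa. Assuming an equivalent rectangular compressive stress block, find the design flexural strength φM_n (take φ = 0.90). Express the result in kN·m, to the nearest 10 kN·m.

T = A_s f_y = 4260 × 420 = 1789200 N = 1789.2 kN.
From C = T: a = T/(0.85 f'_c b) = 1789200/(0.85 × 41.2 × 480) = 106.44 mm.
M_n = T(d − a/2) = 1789.2 kN × (715 − 53.22) mm = 1184.06 kN·m.
φM_n = 0.90 × 1184.06 = 1065.65 kN·m.

φM_n ≈ 1070 kN·m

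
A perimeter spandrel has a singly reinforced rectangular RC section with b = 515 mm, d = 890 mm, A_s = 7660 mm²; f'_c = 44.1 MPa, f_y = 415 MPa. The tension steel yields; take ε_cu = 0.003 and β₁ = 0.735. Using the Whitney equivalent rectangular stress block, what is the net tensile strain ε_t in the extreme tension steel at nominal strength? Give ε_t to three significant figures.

ε_t ≈ 0.00892

a = A_s f_y/(0.85 f'_c b) = 164.67 mm.
β₁ = 0.735, so c = a/β₁ = 164.67/0.735 = 224.04 mm.
From the linear strain diagram with ε_cu = 0.003: ε_t = 0.003 (d − c)/c = 0.003 × (890 − 224.04)/224.04 = 0.00892.
Since ε_t ≥ 0.005, the section is tension-controlled.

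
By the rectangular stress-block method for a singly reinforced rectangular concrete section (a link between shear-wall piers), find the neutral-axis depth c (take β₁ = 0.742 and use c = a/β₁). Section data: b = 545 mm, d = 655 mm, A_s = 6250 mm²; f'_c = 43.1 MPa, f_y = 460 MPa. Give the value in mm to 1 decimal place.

T = A_s f_y = 6250 × 460 = 2875000 N = 2875 kN.
Setting C = 0.85 f'_c a b equal to T: a = 2875000/(0.85 × 43.1 × 545) = 143.994 mm.
With β₁ = 0.742, c = a/β₁ = 143.994/0.742 = 194.1 mm.

c ≈ 194.1 mm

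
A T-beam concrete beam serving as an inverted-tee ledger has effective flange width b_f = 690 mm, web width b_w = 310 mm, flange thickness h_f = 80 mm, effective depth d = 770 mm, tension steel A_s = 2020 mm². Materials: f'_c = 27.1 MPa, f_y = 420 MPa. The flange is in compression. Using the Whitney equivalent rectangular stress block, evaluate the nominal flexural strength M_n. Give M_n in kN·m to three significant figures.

Tension: T = A_s f_y = 2020 × 420 = 848400 N.
Try a within the flange: a = T/(0.85 f'_c b_f) = 848400/(0.85 × 27.1 × 690) = 53.38 mm.
Since a = 53.38 ≤ h_f = 80 mm, the stress block lies entirely in the flange; analyse as a rectangular beam of width b_f.
M_n = T(d − a/2) = 848400 × (770 − 26.69) = 630.62 × 10⁶ N·mm.
M_n = 630.62 kN·m.

M_n ≈ 631 kN·m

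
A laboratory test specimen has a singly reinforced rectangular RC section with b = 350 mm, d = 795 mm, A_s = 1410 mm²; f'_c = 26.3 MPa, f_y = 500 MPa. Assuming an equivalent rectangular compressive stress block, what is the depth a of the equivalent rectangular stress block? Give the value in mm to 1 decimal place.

T = A_s f_y = 1410 × 500 = 705000 N = 705 kN.
Setting C = 0.85 f'_c a b equal to T: a = 705000/(0.85 × 26.3 × 350) = 90.1 mm.

a ≈ 90.1 mm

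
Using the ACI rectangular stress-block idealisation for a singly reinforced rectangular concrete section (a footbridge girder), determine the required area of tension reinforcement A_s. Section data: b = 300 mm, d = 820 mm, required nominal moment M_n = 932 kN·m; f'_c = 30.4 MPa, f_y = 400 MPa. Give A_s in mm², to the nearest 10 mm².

A_s ≈ 3150 mm²

With M_n = 0.85 f'_c a b (d − a/2), solve the quadratic for a:
a = d − √(d² − 2M_n/(0.85 f'_c b)) = 820 − √(820² − 2 × 932×10⁶/(0.85 × 30.4 × 300)) = 162.77 mm.
A_s = 0.85 f'_c a b / f_y = 0.85 × 30.4 × 162.77 × 300 / 400 = 3154.5 mm².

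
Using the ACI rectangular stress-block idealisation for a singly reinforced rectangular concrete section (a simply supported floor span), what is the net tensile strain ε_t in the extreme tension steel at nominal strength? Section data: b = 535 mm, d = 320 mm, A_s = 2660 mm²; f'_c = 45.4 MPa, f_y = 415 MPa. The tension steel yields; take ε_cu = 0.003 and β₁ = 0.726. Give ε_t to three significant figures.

ε_t ≈ 0.0100

a = A_s f_y/(0.85 f'_c b) = 53.47 mm.
β₁ = 0.726, so c = a/β₁ = 53.47/0.726 = 73.65 mm.
From the linear strain diagram with ε_cu = 0.003: ε_t = 0.003 (d − c)/c = 0.003 × (320 − 73.65)/73.65 = 0.0100.
Since ε_t ≥ 0.005, the section is tension-controlled.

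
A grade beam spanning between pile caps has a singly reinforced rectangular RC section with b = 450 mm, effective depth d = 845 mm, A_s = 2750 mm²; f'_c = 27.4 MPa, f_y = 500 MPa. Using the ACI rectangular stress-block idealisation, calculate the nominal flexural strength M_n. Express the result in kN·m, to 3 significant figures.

T = A_s f_y = 2750 × 500 = 1375000 N = 1375 kN.
From C = T: a = T/(0.85 f'_c b) = 1375000/(0.85 × 27.4 × 450) = 131.20 mm.
M_n = T(d − a/2) = 1375 kN × (845 − 65.6) mm = 1071.68 kN·m.

M_n ≈ 1070 kN·m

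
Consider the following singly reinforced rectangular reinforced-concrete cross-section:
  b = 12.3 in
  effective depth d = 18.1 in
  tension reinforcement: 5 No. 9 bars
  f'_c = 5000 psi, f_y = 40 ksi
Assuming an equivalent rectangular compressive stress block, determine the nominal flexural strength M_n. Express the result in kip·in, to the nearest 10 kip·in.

A_s = 5 × 1 = 5 in².
T = A_s f_y = 5 × 40 = 200 kips.
a = T/(0.85 f'_c b) = 200/(0.85 × 5 × 12.3) = 3.826 in.
M_n = T(d − a/2) = 200 × (18.1 − 1.913) = 3237.4 kip·in.

M_n ≈ 3240 kip·in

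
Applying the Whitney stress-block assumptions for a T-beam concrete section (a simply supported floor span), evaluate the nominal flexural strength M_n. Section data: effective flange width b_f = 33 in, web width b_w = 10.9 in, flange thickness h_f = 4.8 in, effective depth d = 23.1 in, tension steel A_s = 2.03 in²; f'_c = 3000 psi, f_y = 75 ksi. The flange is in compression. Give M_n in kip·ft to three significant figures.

Tension: T = A_s f_y = 2.03 × 75 = 152.25 kips.
Try a within the flange: a = T/(0.85 f'_c b_f) = 152.25/(0.85 × 3 × 33) = 1.809 in.
Since a = 1.809 ≤ h_f = 4.8 in, the stress block lies entirely in the flange; analyse as a rectangular beam of width b_f.
M_n = T(d − a/2) = 152.25 × (23.1 − 0.9045) = 3379.3 kip·in.
M_n = 3379.3/12 = 281.61 kip·ft.

M_n ≈ 282 kip·ft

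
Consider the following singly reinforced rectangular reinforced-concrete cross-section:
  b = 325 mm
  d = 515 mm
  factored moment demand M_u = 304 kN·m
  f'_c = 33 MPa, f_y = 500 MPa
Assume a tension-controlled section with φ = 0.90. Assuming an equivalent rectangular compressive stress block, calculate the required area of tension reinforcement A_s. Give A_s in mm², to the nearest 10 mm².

A_s ≈ 1420 mm²

M_n = M_u/φ = 304/0.90 = 337.778 kN·m.
With M_n = 0.85 f'_c a b (d − a/2), solve the quadratic for a:
a = d − √(d² − 2M_n/(0.85 f'_c b)) = 515 − √(515² − 2 × 337.778×10⁶/(0.85 × 33 × 325)) = 77.83 mm.
A_s = 0.85 f'_c a b / f_y = 0.85 × 33 × 77.83 × 325 / 500 = 1419.0 mm².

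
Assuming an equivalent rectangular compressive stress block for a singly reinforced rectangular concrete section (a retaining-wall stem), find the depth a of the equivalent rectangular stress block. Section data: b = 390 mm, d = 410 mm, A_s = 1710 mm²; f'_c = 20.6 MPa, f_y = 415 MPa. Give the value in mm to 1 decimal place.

a ≈ 103.9 mm

T = A_s f_y = 1710 × 415 = 709650 N = 709.65 kN.
Setting C = 0.85 f'_c a b equal to T: a = 709650/(0.85 × 20.6 × 390) = 103.9 mm.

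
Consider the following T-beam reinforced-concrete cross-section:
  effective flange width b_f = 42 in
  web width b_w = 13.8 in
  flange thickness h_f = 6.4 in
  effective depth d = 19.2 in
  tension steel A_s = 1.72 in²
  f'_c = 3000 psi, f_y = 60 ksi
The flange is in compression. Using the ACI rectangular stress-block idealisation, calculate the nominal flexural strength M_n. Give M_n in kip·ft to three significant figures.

Tension: T = A_s f_y = 1.72 × 60 = 103.2 kips.
Try a within the flange: a = T/(0.85 f'_c b_f) = 103.2/(0.85 × 3 × 42) = 0.964 in.
Since a = 0.964 ≤ h_f = 6.4 in, the stress block lies entirely in the flange; analyse as a rectangular beam of width b_f.
M_n = T(d − a/2) = 103.2 × (19.2 − 0.482) = 1931.7 kip·in.
M_n = 1931.7/12 = 160.98 kip·ft.

M_n ≈ 161 kip·ft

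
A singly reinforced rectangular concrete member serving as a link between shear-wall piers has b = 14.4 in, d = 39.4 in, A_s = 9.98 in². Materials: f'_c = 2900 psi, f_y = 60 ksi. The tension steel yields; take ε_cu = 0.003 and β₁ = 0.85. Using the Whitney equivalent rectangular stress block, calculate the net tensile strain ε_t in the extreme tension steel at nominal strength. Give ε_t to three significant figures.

a = A_s f_y/(0.85 f'_c b) = 16.870 in.
β₁ = 0.85, so c = a/β₁ = 16.870/0.85 = 19.847 in.
From the linear strain diagram with ε_cu = 0.003: ε_t = 0.003 (d − c)/c = 0.003 × (39.4 − 19.847)/19.847 = 0.00296.
ε_t < 0.004 — the section is over-reinforced for flexure under ACI limits.

ε_t ≈ 0.00296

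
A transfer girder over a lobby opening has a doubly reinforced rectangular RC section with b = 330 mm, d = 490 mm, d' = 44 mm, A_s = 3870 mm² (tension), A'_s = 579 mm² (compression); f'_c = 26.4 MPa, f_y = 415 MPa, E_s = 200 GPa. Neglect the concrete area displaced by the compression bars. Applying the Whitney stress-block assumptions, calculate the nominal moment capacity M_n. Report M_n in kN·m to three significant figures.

Assume both tension and compression steel yield.
Net tension couple steel: A_s − A'_s = 3291 mm².
a = (A_s − A'_s) f_y / (0.85 f'_c b) = 1365765/(0.85 × 26.4 × 330) = 184.43 mm.
c = a/β₁ = 184.43/0.85 = 216.98 mm; ε'_s = 0.003(c − d')/c = 0.0024 ≥ f_y/E_s = 0.0021, so compression steel does yield.
M_n = (A_s − A'_s) f_y (d − a/2) + A'_s f_y (d − d') = [1365765 × (490 − 92.215) + 240285 × (490 − 44)] × 10⁻⁶ = 543.28 + 107.17 = 650.45 kN·m.

M_n ≈ 650 kN·m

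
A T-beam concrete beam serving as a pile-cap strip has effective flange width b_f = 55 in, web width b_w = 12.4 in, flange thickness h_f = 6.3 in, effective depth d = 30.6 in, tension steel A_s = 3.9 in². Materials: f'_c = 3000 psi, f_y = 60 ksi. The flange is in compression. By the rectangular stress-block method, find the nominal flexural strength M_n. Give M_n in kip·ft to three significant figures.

Tension: T = A_s f_y = 3.9 × 60 = 234 kips.
Try a within the flange: a = T/(0.85 f'_c b_f) = 234/(0.85 × 3 × 55) = 1.668 in.
Since a = 1.668 ≤ h_f = 6.3 in, the stress block lies entirely in the flange; analyse as a rectangular beam of width b_f.
M_n = T(d − a/2) = 234 × (30.6 − 0.834) = 6965.2 kip·in.
M_n = 6965.2/12 = 580.43 kip·ft.

M_n ≈ 580 kip·ft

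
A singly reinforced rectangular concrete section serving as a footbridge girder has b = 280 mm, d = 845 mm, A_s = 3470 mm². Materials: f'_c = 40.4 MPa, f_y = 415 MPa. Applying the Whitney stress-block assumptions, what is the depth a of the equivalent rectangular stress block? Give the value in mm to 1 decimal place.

a ≈ 149.8 mm

T = A_s f_y = 3470 × 415 = 1440050 N = 1440.05 kN.
Setting C = 0.85 f'_c a b equal to T: a = 1440050/(0.85 × 40.4 × 280) = 149.8 mm.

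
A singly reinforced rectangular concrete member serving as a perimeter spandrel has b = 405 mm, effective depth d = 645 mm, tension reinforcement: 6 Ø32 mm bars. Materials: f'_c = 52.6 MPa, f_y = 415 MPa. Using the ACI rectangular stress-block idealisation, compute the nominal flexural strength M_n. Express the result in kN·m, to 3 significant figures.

M_n ≈ 1180 kN·m

A_s = 6 × 804 = 4824 mm².
T = A_s f_y = 4824 × 415 = 2001960 N = 2001.96 kN.
From C = T: a = T/(0.85 f'_c b) = 2001960/(0.85 × 52.6 × 405) = 110.56 mm.
M_n = T(d − a/2) = 2001.96 kN × (645 − 55.28) mm = 1180.60 kN·m.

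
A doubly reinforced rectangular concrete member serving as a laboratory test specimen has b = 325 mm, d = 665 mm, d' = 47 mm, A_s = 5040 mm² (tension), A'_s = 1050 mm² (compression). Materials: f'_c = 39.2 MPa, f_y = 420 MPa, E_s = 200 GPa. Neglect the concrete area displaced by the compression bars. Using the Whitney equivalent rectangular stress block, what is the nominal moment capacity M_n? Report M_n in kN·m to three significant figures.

M_n ≈ 1260 kN·m

Assume both tension and compression steel yield.
Net tension couple steel: A_s − A'_s = 3990 mm².
a = (A_s − A'_s) f_y / (0.85 f'_c b) = 1675800/(0.85 × 39.2 × 325) = 154.75 mm.
c = a/β₁ = 154.75/0.77 = 200.97 mm; ε'_s = 0.003(c − d')/c = 0.0023 ≥ f_y/E_s = 0.0021, so compression steel does yield.
M_n = (A_s − A'_s) f_y (d − a/2) + A'_s f_y (d − d') = [1675800 × (665 − 77.375) + 441000 × (665 − 47)] × 10⁻⁶ = 984.74 + 272.54 = 1257.28 kN·m.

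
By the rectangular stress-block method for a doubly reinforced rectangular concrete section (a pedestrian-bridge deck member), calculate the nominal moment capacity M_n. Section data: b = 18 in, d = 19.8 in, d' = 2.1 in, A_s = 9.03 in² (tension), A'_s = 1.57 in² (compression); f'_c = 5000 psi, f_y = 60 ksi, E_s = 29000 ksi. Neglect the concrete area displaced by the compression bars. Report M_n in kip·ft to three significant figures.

M_n ≈ 768 kip·ft

Assume both steels yield.
a = (A_s − A'_s) f_y/(0.85 f'_c b) = (9.03 − 1.57) × 60/(0.85 × 5 × 18) = 5.851 in.
c = a/β₁ = 5.851/0.8 = 7.314 in; ε'_s = 0.003(c − d')/c = 0.0021 ≥ ε_y = 0.0021, so the compression steel yields.
M_n = (A_s − A'_s) f_y (d − a/2) + A'_s f_y (d − d') = 447.6 × (19.8 − 2.9255) + 94.2 × (19.8 − 2.1) = 7553.0 + 1667.3 = 9220.3 kip·in = 9220.3/12 = 768.36 kip·ft.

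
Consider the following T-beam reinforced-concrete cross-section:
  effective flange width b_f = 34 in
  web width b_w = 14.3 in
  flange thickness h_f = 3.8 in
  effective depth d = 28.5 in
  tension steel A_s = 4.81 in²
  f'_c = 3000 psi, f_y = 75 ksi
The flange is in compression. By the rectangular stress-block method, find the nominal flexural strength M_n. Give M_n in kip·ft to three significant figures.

Tension: T = A_s f_y = 4.81 × 75 = 360.75 kips.
Try a within the flange: a = T/(0.85 f'_c b_f) = 360.75/(0.85 × 3 × 34) = 4.161 in.
a = 4.161 > h_f = 3.8 in: the block extends into the web. Split into flange-overhang and web parts.
C_f = 0.85 f'_c (b_f − b_w) h_f = 0.85 × 3 × (34 − 14.3) × 3.8 = 190.9 kips.
Remaining web compression depth: a_w = (T − C_f)/(0.85 f'_c b_w) = (360.75 − 190.9)/(0.85 × 3 × 14.3) = 4.658 in.
M_n = C_f(d − h_f/2) + (T − C_f)(d − a_w/2) = 190.9 × (28.5 − 1.9) + 169.85 × (28.5 − 2.329) = 5077.9 + 4445.1 = 9523.0 kip·in.
M_n = 9523.0/12 = 793.58 kip·ft.

M_n ≈ 794 kip·ft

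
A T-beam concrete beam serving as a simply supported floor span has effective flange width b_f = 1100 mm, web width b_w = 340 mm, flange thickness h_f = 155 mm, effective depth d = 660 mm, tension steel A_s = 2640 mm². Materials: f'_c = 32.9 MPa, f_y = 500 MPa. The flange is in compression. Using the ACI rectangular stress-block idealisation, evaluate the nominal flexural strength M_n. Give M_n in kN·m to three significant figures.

Tension: T = A_s f_y = 2640 × 500 = 1320000 N.
Try a within the flange: a = T/(0.85 f'_c b_f) = 1320000/(0.85 × 32.9 × 1100) = 42.91 mm.
Since a = 42.91 ≤ h_f = 155 mm, the stress block lies entirely in the flange; analyse as a rectangular beam of width b_f.
M_n = T(d − a/2) = 1320000 × (660 − 21.455) = 842.88 × 10⁶ N·mm.
M_n = 842.88 kN·m.

M_n ≈ 843 kN·m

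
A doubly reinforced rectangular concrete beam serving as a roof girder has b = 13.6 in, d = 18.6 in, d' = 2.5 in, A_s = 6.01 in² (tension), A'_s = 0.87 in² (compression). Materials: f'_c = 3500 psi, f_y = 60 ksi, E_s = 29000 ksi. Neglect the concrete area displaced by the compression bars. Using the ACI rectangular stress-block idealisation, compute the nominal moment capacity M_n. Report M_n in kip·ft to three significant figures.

M_n ≈ 450 kip·ft

Assume both steels yield.
a = (A_s − A'_s) f_y/(0.85 f'_c b) = (6.01 − 0.87) × 60/(0.85 × 3.5 × 13.6) = 7.622 in.
c = a/β₁ = 7.622/0.85 = 8.967 in; ε'_s = 0.003(c − d')/c = 0.0022 ≥ ε_y = 0.0021, so the compression steel yields.
M_n = (A_s − A'_s) f_y (d − a/2) + A'_s f_y (d − d') = 308.4 × (18.6 − 3.811) + 52.2 × (18.6 − 2.5) = 4560.9 + 840.4 = 5401.3 kip·in = 5401.3/12 = 450.11 kip·ft.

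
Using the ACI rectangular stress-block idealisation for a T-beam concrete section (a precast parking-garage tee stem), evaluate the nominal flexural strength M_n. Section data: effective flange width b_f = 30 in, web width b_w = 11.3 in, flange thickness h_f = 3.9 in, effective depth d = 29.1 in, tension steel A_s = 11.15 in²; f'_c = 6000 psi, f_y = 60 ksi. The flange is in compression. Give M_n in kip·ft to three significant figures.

M_n ≈ 1500 kip·ft

Tension: T = A_s f_y = 11.15 × 60 = 669 kips.
Try a within the flange: a = T/(0.85 f'_c b_f) = 669/(0.85 × 6 × 30) = 4.373 in.
a = 4.373 > h_f = 3.9 in: the block extends into the web. Split into flange-overhang and web parts.
C_f = 0.85 f'_c (b_f − b_w) h_f = 0.85 × 6 × (30 − 11.3) × 3.9 = 371.9 kips.
Remaining web compression depth: a_w = (T − C_f)/(0.85 f'_c b_w) = (669 − 371.9)/(0.85 × 6 × 11.3) = 5.155 in.
M_n = C_f(d − h_f/2) + (T − C_f)(d − a_w/2) = 371.9 × (29.1 − 1.95) + 297.1 × (29.1 − 2.5775) = 10097.1 + 7879.8 = 17976.9 kip·in.
M_n = 17976.9/12 = 1498.08 kip·ft.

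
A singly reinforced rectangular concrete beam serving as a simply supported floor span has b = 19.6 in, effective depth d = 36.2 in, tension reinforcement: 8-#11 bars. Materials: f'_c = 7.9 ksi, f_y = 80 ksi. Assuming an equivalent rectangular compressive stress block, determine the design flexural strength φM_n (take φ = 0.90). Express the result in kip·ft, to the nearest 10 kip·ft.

φM_n ≈ 2430 kip·ft

A_s = 8 × 1.56 = 12.48 in².
T = A_s f_y = 12.48 × 80 = 998.4 kips.
a = T/(0.85 f'_c b) = 998.4/(0.85 × 7.9 × 19.6) = 7.586 in.
M_n = T(d − a/2) = 998.4 × (36.2 − 3.793) = 32355.1 kip·in = 32355.1/12 = 2696.26 kip·ft.
φM_n = 0.90 × 2696.26 = 2426.63 kip·ft.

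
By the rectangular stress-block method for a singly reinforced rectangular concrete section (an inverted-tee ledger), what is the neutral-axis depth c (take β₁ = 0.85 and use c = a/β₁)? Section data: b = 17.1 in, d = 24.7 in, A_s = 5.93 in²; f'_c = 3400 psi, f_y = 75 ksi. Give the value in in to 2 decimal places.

T = A_s f_y = 5.93 × 75 = 444.75 kips.
a = T/(0.85 f'_c b) = 444.75/(0.85 × 3.4 × 17.1) = 8.9996 in.
With β₁ = 0.85, c = a/β₁ = 8.9996/0.85 = 10.59 in.

c ≈ 10.59 in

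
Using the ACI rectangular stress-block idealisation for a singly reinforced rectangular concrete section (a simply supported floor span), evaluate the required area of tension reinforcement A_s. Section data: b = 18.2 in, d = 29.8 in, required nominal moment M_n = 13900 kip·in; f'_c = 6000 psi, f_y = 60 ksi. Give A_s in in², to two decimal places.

A_s ≈ 8.57 in²

From M_n = 0.85 f'_c a b (d − a/2):
a = d − √(d² − 2M_n/(0.85 f'_c b)) = 29.8 − √(29.8² − 2 × 13900/(0.85 × 6 × 18.2)) = 5.540 in.
A_s = 0.85 f'_c a b / f_y = 0.85 × 6 × 5.540 × 18.2 / 60 = 8.570 in².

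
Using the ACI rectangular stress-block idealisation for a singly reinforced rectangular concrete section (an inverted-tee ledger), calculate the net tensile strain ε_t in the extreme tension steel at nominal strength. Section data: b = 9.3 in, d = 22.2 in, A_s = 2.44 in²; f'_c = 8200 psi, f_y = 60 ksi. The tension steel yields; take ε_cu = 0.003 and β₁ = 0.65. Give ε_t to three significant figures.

a = A_s f_y/(0.85 f'_c b) = 2.259 in.
β₁ = 0.65, so c = a/β₁ = 2.259/0.65 = 3.475 in.
From the linear strain diagram with ε_cu = 0.003: ε_t = 0.003 (d − c)/c = 0.003 × (22.2 − 3.475)/3.475 = 0.0162.
Since ε_t ≥ 0.005, the section is tension-controlled.

ε_t ≈ 0.0162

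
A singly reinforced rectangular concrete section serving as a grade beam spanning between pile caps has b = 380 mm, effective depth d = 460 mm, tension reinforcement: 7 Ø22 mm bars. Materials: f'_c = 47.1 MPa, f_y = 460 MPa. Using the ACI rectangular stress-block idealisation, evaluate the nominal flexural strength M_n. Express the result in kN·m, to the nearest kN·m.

M_n ≈ 514 kN·m

A_s = 7 × 380 = 2660 mm².
T = A_s f_y = 2660 × 460 = 1223600 N = 1223.6 kN.
From C = T: a = T/(0.85 f'_c b) = 1223600/(0.85 × 47.1 × 380) = 80.43 mm.
M_n = T(d − a/2) = 1223.6 kN × (460 − 40.215) mm = 513.65 kN·m.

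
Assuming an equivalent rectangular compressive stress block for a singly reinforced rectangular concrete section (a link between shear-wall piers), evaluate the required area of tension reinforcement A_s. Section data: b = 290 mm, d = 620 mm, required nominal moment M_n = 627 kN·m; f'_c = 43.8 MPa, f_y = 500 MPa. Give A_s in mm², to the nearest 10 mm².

A_s ≈ 2200 mm²

With M_n = 0.85 f'_c a b (d − a/2), solve the quadratic for a:
a = d − √(d² − 2M_n/(0.85 f'_c b)) = 620 − √(620² − 2 × 627×10⁶/(0.85 × 43.8 × 290)) = 102.07 mm.
A_s = 0.85 f'_c a b / f_y = 0.85 × 43.8 × 102.07 × 290 / 500 = 2204.0 mm².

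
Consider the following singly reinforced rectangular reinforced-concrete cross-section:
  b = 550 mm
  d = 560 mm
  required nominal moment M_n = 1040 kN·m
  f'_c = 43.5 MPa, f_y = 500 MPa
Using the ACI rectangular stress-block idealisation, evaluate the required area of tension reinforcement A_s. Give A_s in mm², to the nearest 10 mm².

A_s ≈ 4080 mm²

With M_n = 0.85 f'_c a b (d − a/2), solve the quadratic for a:
a = d − √(d² − 2M_n/(0.85 f'_c b)) = 560 − √(560² − 2 × 1040×10⁶/(0.85 × 43.5 × 550)) = 100.30 mm.
A_s = 0.85 f'_c a b / f_y = 0.85 × 43.5 × 100.30 × 550 / 500 = 4079.5 mm².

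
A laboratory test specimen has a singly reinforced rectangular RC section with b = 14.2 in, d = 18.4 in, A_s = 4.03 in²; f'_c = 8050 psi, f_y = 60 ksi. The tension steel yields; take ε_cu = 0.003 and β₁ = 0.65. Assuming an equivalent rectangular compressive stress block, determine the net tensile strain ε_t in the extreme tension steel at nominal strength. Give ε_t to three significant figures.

a = A_s f_y/(0.85 f'_c b) = 2.489 in.
β₁ = 0.65, so c = a/β₁ = 2.489/0.65 = 3.829 in.
From the linear strain diagram with ε_cu = 0.003: ε_t = 0.003 (d − c)/c = 0.003 × (18.4 − 3.829)/3.829 = 0.0114.
Since ε_t ≥ 0.005, the section is tension-controlled.

ε_t ≈ 0.0114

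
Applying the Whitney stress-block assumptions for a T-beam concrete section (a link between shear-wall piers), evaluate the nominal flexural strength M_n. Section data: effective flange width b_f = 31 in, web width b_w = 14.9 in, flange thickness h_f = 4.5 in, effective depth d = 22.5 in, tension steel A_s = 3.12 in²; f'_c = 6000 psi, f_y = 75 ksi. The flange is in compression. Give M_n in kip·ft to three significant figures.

M_n ≈ 424 kip·ft

Tension: T = A_s f_y = 3.12 × 75 = 234 kips.
Try a within the flange: a = T/(0.85 f'_c b_f) = 234/(0.85 × 6 × 31) = 1.480 in.
Since a = 1.480 ≤ h_f = 4.5 in, the stress block lies entirely in the flange; analyse as a rectangular beam of width b_f.
M_n = T(d − a/2) = 234 × (22.5 − 0.74) = 5091.8 kip·in.
M_n = 5091.8/12 = 424.32 kip·ft.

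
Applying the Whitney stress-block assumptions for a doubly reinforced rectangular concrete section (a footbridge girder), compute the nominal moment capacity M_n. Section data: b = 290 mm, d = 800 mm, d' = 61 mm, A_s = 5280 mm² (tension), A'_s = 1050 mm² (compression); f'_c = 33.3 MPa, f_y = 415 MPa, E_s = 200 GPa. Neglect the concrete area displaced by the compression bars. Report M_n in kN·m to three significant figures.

M_n ≈ 1540 kN·m

Assume both tension and compression steel yield.
Net tension couple steel: A_s − A'_s = 4230 mm².
a = (A_s − A'_s) f_y / (0.85 f'_c b) = 1755450/(0.85 × 33.3 × 290) = 213.86 mm.
c = a/β₁ = 213.86/0.812 = 263.37 mm; ε'_s = 0.003(c − d')/c = 0.0023 ≥ f_y/E_s = 0.0021, so compression steel does yield.
M_n = (A_s − A'_s) f_y (d − a/2) + A'_s f_y (d − d') = [1755450 × (800 − 106.93) + 435750 × (800 − 61)] × 10⁻⁶ = 1216.65 + 322.02 = 1538.67 kN·m.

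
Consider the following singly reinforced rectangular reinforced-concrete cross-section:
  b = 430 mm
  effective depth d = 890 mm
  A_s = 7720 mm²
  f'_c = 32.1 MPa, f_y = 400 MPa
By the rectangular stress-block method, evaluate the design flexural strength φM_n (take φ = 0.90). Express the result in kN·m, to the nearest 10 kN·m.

φM_n ≈ 2110 kN·m

T = A_s f_y = 7720 × 400 = 3088000 N = 3088 kN.
From C = T: a = T/(0.85 f'_c b) = 3088000/(0.85 × 32.1 × 430) = 263.20 mm.
M_n = T(d − a/2) = 3088 kN × (890 − 131.6) mm = 2341.94 kN·m.
φM_n = 0.90 × 2341.94 = 2107.75 kN·m.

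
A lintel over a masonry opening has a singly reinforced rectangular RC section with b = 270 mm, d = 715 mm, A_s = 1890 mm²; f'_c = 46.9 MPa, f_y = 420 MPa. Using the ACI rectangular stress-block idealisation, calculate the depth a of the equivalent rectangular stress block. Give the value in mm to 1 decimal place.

T = A_s f_y = 1890 × 420 = 793800 N = 793.8 kN.
Setting C = 0.85 f'_c a b equal to T: a = 793800/(0.85 × 46.9 × 270) = 73.7 mm.

a ≈ 73.7 mm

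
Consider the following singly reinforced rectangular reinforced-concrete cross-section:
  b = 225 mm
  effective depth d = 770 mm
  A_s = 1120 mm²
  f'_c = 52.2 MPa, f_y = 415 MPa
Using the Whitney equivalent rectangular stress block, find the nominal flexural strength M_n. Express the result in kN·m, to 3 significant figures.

M_n ≈ 347 kN·m

T = A_s f_y = 1120 × 415 = 464800 N = 464.8 kN.
From C = T: a = T/(0.85 f'_c b) = 464800/(0.85 × 52.2 × 225) = 46.56 mm.
M_n = T(d − a/2) = 464.8 kN × (770 − 23.28) mm = 347.08 kN·m.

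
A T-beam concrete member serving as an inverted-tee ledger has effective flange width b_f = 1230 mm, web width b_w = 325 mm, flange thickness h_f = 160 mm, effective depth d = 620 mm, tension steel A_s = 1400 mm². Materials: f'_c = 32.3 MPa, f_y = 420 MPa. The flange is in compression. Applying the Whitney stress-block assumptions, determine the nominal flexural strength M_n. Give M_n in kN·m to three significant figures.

M_n ≈ 359 kN·m

Tension: T = A_s f_y = 1400 × 420 = 588000 N.
Try a within the flange: a = T/(0.85 f'_c b_f) = 588000/(0.85 × 32.3 × 1230) = 17.41 mm.
Since a = 17.41 ≤ h_f = 160 mm, the stress block lies entirely in the flange; analyse as a rectangular beam of width b_f.
M_n = T(d − a/2) = 588000 × (620 − 8.705) = 359.44 × 10⁶ N·mm.
M_n = 359.44 kN·m.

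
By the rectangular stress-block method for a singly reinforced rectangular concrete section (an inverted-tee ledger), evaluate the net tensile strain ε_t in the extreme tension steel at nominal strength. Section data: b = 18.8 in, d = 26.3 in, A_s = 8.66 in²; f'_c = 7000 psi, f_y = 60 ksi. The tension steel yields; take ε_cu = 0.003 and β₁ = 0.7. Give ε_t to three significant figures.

a = A_s f_y/(0.85 f'_c b) = 4.645 in.
β₁ = 0.7, so c = a/β₁ = 4.645/0.7 = 6.636 in.
From the linear strain diagram with ε_cu = 0.003: ε_t = 0.003 (d − c)/c = 0.003 × (26.3 − 6.636)/6.636 = 0.00889.
Since ε_t ≥ 0.005, the section is tension-controlled.

ε_t ≈ 0.00889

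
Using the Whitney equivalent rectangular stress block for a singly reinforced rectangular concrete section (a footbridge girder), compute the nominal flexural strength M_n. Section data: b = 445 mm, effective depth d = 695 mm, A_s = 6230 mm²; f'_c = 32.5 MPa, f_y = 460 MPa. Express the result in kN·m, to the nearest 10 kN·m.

M_n ≈ 1660 kN·m

T = A_s f_y = 6230 × 460 = 2865800 N = 2865.8 kN.
From C = T: a = T/(0.85 f'_c b) = 2865800/(0.85 × 32.5 × 445) = 233.12 mm.
M_n = T(d − a/2) = 2865.8 kN × (695 − 116.56) mm = 1657.69 kN·m.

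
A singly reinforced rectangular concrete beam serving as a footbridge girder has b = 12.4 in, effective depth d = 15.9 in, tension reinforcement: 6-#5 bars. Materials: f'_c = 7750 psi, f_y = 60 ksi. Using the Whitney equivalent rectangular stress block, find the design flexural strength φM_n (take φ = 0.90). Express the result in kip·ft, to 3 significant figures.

A_s = 6 × 0.31 = 1.86 in².
T = A_s f_y = 1.86 × 60 = 111.6 kips.
a = T/(0.85 f'_c b) = 111.6/(0.85 × 7.75 × 12.4) = 1.366 in.
M_n = T(d − a/2) = 111.6 × (15.9 − 0.683) = 1698.2 kip·in = 1698.2/12 = 141.52 kip·ft.
φM_n = 0.90 × 141.52 = 127.37 kip·ft.

φM_n ≈ 127 kip·ft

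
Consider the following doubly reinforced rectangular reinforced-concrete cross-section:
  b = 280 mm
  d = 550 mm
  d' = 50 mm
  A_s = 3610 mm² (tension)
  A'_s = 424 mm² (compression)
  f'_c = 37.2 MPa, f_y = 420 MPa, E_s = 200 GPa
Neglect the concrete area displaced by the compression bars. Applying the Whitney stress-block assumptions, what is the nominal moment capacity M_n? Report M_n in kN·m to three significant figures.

M_n ≈ 724 kN·m

Assume both tension and compression steel yield.
Net tension couple steel: A_s − A'_s = 3186 mm².
a = (A_s − A'_s) f_y / (0.85 f'_c b) = 1338120/(0.85 × 37.2 × 280) = 151.14 mm.
c = a/β₁ = 151.14/0.784 = 192.78 mm; ε'_s = 0.003(c − d')/c = 0.0022 ≥ f_y/E_s = 0.0021, so compression steel does yield.
M_n = (A_s − A'_s) f_y (d − a/2) + A'_s f_y (d − d') = [1338120 × (550 − 75.57) + 178080 × (550 − 50)] × 10⁻⁶ = 634.84 + 89.04 = 723.88 kN·m.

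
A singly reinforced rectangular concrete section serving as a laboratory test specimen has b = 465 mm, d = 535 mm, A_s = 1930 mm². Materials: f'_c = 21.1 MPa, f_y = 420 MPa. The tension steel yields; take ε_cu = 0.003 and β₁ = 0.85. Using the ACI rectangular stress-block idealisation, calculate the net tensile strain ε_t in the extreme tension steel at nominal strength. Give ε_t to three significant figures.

a = A_s f_y/(0.85 f'_c b) = 97.20 mm.
β₁ = 0.85, so c = a/β₁ = 97.20/0.85 = 114.35 mm.
From the linear strain diagram with ε_cu = 0.003: ε_t = 0.003 (d − c)/c = 0.003 × (535 − 114.35)/114.35 = 0.0110.
Since ε_t ≥ 0.005, the section is tension-controlled.

ε_t ≈ 0.0110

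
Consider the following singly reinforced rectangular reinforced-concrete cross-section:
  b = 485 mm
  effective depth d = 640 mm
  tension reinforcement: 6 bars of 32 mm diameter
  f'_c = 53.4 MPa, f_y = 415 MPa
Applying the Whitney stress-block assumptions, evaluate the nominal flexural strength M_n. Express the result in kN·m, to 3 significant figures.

A_s = 6 × 804 = 4824 mm².
T = A_s f_y = 4824 × 415 = 2001960 N = 2001.96 kN.
From C = T: a = T/(0.85 f'_c b) = 2001960/(0.85 × 53.4 × 485) = 90.94 mm.
M_n = T(d − a/2) = 2001.96 kN × (640 − 45.47) mm = 1190.23 kN·m.

M_n ≈ 1190 kN·m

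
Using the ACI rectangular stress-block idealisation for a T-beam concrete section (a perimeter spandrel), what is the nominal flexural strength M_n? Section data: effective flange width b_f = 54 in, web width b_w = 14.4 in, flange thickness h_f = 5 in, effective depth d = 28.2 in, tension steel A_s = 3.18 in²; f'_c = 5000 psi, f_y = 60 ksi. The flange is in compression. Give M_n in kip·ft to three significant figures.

M_n ≈ 442 kip·ft

Tension: T = A_s f_y = 3.18 × 60 = 190.8 kips.
Try a within the flange: a = T/(0.85 f'_c b_f) = 190.8/(0.85 × 5 × 54) = 0.831 in.
Since a = 0.831 ≤ h_f = 5 in, the stress block lies entirely in the flange; analyse as a rectangular beam of width b_f.
M_n = T(d − a/2) = 190.8 × (28.2 − 0.4155) = 5301.3 kip·in.
M_n = 5301.3/12 = 441.78 kip·ft.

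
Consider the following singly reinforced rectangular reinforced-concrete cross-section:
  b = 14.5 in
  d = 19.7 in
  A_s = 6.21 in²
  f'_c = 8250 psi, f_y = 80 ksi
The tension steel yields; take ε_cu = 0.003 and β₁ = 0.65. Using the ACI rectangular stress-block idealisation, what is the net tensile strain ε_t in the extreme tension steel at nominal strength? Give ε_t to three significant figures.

ε_t ≈ 0.00486

a = A_s f_y/(0.85 f'_c b) = 4.886 in.
β₁ = 0.65, so c = a/β₁ = 4.886/0.65 = 7.517 in.
From the linear strain diagram with ε_cu = 0.003: ε_t = 0.003 (d − c)/c = 0.003 × (19.7 − 7.517)/7.517 = 0.00486.
ε_t is between 0.004 and 0.005 — transition zone.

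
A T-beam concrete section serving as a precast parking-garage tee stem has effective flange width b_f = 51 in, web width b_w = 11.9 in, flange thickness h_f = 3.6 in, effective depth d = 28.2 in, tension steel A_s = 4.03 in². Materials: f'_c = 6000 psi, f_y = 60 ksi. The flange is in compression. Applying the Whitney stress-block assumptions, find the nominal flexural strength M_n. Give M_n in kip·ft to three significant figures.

Tension: T = A_s f_y = 4.03 × 60 = 241.8 kips.
Try a within the flange: a = T/(0.85 f'_c b_f) = 241.8/(0.85 × 6 × 51) = 0.930 in.
Since a = 0.930 ≤ h_f = 3.6 in, the stress block lies entirely in the flange; analyse as a rectangular beam of width b_f.
M_n = T(d − a/2) = 241.8 × (28.2 − 0.465) = 6706.3 kip·in.
M_n = 6706.3/12 = 558.86 kip·ft.

M_n ≈ 559 kip·ft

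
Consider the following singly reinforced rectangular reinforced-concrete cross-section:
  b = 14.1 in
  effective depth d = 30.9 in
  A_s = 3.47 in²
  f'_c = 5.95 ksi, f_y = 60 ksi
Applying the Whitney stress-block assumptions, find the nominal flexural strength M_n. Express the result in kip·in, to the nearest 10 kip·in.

M_n ≈ 6130 kip·in

T = A_s f_y = 3.47 × 60 = 208.2 kips.
a = T/(0.85 f'_c b) = 208.2/(0.85 × 5.95 × 14.1) = 2.920 in.
M_n = T(d − a/2) = 208.2 × (30.9 − 1.46) = 6129.4 kip·in.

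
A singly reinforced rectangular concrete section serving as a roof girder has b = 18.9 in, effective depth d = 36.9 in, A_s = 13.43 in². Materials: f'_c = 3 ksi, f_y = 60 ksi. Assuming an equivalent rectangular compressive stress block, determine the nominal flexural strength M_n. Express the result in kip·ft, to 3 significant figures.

M_n ≈ 1920 kip·ft

T = A_s f_y = 13.43 × 60 = 805.8 kips.
a = T/(0.85 f'_c b) = 805.8/(0.85 × 3 × 18.9) = 16.720 in.
M_n = T(d − a/2) = 805.8 × (36.9 − 8.36) = 22997.5 kip·in = 22997.5/12 = 1916.46 kip·ft.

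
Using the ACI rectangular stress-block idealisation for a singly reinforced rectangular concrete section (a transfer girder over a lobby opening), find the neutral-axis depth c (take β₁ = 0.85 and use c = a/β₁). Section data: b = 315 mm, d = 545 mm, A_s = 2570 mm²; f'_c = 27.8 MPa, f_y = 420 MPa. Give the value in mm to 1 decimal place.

c ≈ 170.6 mm

T = A_s f_y = 2570 × 420 = 1079400 N = 1079.4 kN.
Setting C = 0.85 f'_c a b equal to T: a = 1079400/(0.85 × 27.8 × 315) = 145.013 mm.
With β₁ = 0.85, c = a/β₁ = 145.013/0.85 = 170.6 mm.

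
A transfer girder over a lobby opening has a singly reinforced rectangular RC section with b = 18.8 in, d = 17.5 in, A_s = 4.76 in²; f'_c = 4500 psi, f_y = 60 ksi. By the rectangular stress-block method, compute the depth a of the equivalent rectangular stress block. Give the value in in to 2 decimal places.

a ≈ 3.97 in

T = A_s f_y = 4.76 × 60 = 285.6 kips.
a = T/(0.85 f'_c b) = 285.6/(0.85 × 4.5 × 18.8) = 3.97 in.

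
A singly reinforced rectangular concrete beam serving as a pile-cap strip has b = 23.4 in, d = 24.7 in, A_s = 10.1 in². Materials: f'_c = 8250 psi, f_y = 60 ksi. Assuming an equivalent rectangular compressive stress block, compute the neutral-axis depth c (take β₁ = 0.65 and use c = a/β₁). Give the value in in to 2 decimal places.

c ≈ 5.68 in

T = A_s f_y = 10.1 × 60 = 606 kips.
a = T/(0.85 f'_c b) = 606/(0.85 × 8.25 × 23.4) = 3.6930 in.
With β₁ = 0.65, c = a/β₁ = 3.6930/0.65 = 5.68 in.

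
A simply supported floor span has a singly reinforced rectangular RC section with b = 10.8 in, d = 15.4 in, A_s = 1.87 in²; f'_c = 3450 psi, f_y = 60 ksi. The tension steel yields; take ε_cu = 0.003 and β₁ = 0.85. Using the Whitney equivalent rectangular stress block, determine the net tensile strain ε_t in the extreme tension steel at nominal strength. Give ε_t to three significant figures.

ε_t ≈ 0.00808

a = A_s f_y/(0.85 f'_c b) = 3.543 in.
β₁ = 0.85, so c = a/β₁ = 3.543/0.85 = 4.168 in.
From the linear strain diagram with ε_cu = 0.003: ε_t = 0.003 (d − c)/c = 0.003 × (15.4 − 4.168)/4.168 = 0.00808.
Since ε_t ≥ 0.005, the section is tension-controlled.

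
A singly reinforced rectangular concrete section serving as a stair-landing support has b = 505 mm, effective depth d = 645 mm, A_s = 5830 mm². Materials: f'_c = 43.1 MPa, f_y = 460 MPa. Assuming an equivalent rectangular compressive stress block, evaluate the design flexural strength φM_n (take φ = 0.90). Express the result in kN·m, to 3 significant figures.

T = A_s f_y = 5830 × 460 = 2681800 N = 2681.8 kN.
From C = T: a = T/(0.85 f'_c b) = 2681800/(0.85 × 43.1 × 505) = 144.96 mm.
M_n = T(d − a/2) = 2681.8 kN × (645 − 72.48) mm = 1535.38 kN·m.
φM_n = 0.90 × 1535.38 = 1381.84 kN·m.

φM_n ≈ 1380 kN·m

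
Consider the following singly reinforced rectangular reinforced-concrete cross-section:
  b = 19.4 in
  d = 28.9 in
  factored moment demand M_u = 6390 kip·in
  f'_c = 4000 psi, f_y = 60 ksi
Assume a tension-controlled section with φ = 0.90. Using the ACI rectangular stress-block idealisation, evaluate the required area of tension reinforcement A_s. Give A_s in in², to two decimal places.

A_s ≈ 4.40 in²

M_n = M_u/φ = 6390/0.90 = 7100 kip·in.
From M_n = 0.85 f'_c a b (d − a/2):
a = d − √(d² − 2M_n/(0.85 f'_c b)) = 28.9 − √(28.9² − 2 × 7100/(0.85 × 4 × 19.4)) = 4.002 in.
A_s = 0.85 f'_c a b / f_y = 0.85 × 4 × 4.002 × 19.4 / 60 = 4.400 in².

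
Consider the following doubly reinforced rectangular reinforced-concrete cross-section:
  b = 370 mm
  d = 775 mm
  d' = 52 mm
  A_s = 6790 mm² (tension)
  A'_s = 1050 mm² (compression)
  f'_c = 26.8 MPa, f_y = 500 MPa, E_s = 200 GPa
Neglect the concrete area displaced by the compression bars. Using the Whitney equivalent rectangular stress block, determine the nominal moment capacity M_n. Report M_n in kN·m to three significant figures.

M_n ≈ 2120 kN·m

Assume both tension and compression steel yield.
Net tension couple steel: A_s − A'_s = 5740 mm².
a = (A_s − A'_s) f_y / (0.85 f'_c b) = 2870000/(0.85 × 26.8 × 370) = 340.51 mm.
c = a/β₁ = 340.51/0.85 = 400.60 mm; ε'_s = 0.003(c − d')/c = 0.0026 ≥ f_y/E_s = 0.0025, so compression steel does yield.
M_n = (A_s − A'_s) f_y (d − a/2) + A'_s f_y (d − d') = [2870000 × (775 − 170.255) + 525000 × (775 − 52)] × 10⁻⁶ = 1735.62 + 379.58 = 2115.20 kN·m.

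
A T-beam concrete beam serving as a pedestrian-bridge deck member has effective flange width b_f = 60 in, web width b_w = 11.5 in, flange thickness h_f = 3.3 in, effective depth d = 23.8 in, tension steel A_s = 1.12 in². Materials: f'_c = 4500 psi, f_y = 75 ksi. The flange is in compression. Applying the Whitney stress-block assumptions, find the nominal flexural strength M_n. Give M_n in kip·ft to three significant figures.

Tension: T = A_s f_y = 1.12 × 75 = 84 kips.
Try a within the flange: a = T/(0.85 f'_c b_f) = 84/(0.85 × 4.5 × 60) = 0.366 in.
Since a = 0.366 ≤ h_f = 3.3 in, the stress block lies entirely in the flange; analyse as a rectangular beam of width b_f.
M_n = T(d − a/2) = 84 × (23.8 − 0.183) = 1983.8 kip·in.
M_n = 1983.8/12 = 165.32 kip·ft.

M_n ≈ 165 kip·ft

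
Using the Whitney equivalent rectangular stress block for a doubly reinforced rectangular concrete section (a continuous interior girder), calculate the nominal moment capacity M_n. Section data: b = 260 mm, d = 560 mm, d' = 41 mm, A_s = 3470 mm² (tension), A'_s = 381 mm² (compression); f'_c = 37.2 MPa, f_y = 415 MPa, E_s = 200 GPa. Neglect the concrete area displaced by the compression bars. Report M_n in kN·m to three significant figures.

M_n ≈ 700 kN·m

Assume both tension and compression steel yield.
Net tension couple steel: A_s − A'_s = 3089 mm².
a = (A_s − A'_s) f_y / (0.85 f'_c b) = 1281935/(0.85 × 37.2 × 260) = 155.93 mm.
c = a/β₁ = 155.93/0.784 = 198.89 mm; ε'_s = 0.003(c − d')/c = 0.0024 ≥ f_y/E_s = 0.0021, so compression steel does yield.
M_n = (A_s − A'_s) f_y (d − a/2) + A'_s f_y (d − d') = [1281935 × (560 − 77.965) + 158115 × (560 − 41)] × 10⁻⁶ = 617.94 + 82.06 = 700.00 kN·m.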